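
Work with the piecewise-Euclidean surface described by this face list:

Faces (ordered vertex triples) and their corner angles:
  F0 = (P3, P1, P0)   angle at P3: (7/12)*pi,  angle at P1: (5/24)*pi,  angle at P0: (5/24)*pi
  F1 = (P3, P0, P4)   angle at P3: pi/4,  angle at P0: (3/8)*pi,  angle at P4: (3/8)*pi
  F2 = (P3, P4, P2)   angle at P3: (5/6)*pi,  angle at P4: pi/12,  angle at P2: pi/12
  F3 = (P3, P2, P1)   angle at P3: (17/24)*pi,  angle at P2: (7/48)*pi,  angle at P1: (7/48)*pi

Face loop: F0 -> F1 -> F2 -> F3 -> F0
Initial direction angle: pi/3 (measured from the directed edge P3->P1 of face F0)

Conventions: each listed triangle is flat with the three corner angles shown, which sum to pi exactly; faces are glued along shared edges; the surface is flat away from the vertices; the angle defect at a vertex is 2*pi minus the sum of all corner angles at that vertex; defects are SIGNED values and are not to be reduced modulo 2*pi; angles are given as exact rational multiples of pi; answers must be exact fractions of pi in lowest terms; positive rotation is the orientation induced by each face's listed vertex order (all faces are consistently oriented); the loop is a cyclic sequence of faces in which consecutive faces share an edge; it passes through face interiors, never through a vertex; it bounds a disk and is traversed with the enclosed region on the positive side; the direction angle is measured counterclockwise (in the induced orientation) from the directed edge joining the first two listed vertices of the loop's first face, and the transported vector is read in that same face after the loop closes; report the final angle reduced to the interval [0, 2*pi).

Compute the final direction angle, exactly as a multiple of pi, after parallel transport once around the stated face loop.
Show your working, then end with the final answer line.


enclosed vertex P3: corner angles sum to (19/8)*pi, defect = 2*pi - (19/8)*pi = (-3/8)*pi
adding the enclosed defects to the starting angle (mod 2*pi, induced orientation) gives the holonomy
final angle = pi/3 - (3/8)*pi = (47/24)*pi (mod 2*pi)

Answer: final direction angle = (47/24)*pi


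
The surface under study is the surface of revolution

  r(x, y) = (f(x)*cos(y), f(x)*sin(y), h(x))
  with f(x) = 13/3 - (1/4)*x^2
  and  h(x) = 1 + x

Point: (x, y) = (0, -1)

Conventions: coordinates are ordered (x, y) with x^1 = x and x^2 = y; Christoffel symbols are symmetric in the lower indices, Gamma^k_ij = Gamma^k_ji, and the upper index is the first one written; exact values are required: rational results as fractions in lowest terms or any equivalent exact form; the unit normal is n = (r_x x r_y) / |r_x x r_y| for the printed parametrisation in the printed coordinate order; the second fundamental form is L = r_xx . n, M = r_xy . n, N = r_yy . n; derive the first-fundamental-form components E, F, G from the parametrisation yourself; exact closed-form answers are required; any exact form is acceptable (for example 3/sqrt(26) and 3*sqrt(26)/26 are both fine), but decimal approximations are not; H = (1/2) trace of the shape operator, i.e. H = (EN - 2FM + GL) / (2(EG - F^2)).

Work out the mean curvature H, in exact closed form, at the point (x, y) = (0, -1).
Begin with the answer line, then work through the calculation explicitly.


Answer: H = 19/52

f = 13/3, f' = 0, f'' = -1/2, h' = 1, h'' = 0
E = 1, F = 0, G = 169/9; answer radicand W^2 = 1
unnormalised second-form numerators: l = 1/2, m = 0, n = 13/3; L = l/sqrt(1), and similarly M = m/sqrt(W^2), N = n/sqrt(W^2)
H = (E*n - 2*F*m + G*l) / (2*(EG - F^2)*sqrt(W^2)); E*n - 2*F*m + G*l = 247/18, EG - F^2 = 169/9, so H = (19/52)/sqrt(1)


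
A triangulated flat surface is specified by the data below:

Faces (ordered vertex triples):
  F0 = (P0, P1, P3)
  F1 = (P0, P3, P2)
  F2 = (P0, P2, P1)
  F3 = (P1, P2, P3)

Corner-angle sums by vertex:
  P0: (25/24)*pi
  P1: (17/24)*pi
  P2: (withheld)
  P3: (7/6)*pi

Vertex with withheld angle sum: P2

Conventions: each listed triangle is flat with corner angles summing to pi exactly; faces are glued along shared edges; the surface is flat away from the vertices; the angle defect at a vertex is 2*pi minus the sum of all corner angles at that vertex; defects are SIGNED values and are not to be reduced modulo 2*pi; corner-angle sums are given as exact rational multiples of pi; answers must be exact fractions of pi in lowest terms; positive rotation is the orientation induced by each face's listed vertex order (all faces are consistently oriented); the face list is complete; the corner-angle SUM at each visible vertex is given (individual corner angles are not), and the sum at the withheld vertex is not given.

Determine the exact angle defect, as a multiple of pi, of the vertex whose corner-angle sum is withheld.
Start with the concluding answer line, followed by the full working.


Answer: defect(P2) = (11/12)*pi

V = 4, E = 6, F = 4; chi = V - E + F = 2
Gauss-Bonnet: total defect = 2*pi*chi = 4*pi; visible defects sum to (37/12)*pi


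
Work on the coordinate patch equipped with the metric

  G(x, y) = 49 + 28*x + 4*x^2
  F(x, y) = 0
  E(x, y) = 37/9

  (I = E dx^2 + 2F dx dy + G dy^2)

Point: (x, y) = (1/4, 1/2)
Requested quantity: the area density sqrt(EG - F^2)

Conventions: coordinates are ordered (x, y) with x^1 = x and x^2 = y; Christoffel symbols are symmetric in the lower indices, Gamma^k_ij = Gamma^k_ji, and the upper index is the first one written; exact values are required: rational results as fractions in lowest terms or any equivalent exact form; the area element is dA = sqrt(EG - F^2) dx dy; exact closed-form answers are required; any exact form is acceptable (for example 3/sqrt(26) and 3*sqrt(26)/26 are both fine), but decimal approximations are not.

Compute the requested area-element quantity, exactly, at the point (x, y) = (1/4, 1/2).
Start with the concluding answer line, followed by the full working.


Answer: sqrt(EG - F^2) = 5*sqrt(37)/2

E = 37/9, F = 0, G = 225/4; EG - F^2 = 925/4


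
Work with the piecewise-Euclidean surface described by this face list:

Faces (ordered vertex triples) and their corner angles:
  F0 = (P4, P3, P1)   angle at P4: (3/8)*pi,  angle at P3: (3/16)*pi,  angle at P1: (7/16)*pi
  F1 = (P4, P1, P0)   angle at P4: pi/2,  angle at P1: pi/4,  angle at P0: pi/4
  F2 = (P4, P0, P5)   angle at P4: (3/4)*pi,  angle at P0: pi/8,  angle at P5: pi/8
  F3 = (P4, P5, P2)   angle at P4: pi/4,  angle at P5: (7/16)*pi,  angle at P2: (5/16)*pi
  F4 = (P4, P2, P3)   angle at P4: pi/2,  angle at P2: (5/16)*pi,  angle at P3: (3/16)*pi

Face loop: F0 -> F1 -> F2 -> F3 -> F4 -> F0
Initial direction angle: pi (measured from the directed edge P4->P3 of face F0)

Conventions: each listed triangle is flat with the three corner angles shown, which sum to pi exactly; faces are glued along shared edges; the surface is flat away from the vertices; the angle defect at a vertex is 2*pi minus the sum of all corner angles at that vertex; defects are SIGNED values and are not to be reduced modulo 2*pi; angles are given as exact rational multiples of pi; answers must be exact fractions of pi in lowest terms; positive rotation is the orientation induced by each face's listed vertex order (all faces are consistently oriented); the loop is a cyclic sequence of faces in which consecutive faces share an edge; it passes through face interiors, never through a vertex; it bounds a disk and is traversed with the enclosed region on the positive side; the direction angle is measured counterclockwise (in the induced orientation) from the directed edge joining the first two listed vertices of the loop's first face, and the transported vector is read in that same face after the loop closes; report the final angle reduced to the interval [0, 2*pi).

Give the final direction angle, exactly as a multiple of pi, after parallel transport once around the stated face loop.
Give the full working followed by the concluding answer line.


enclosed vertex P4: corner angles sum to (19/8)*pi, defect = 2*pi - (19/8)*pi = (-3/8)*pi
summing the enclosed defects onto the initial angle, mod 2*pi in the induced orientation:
final angle = pi - (3/8)*pi = (5/8)*pi (mod 2*pi)

Answer: final direction angle = (5/8)*pi


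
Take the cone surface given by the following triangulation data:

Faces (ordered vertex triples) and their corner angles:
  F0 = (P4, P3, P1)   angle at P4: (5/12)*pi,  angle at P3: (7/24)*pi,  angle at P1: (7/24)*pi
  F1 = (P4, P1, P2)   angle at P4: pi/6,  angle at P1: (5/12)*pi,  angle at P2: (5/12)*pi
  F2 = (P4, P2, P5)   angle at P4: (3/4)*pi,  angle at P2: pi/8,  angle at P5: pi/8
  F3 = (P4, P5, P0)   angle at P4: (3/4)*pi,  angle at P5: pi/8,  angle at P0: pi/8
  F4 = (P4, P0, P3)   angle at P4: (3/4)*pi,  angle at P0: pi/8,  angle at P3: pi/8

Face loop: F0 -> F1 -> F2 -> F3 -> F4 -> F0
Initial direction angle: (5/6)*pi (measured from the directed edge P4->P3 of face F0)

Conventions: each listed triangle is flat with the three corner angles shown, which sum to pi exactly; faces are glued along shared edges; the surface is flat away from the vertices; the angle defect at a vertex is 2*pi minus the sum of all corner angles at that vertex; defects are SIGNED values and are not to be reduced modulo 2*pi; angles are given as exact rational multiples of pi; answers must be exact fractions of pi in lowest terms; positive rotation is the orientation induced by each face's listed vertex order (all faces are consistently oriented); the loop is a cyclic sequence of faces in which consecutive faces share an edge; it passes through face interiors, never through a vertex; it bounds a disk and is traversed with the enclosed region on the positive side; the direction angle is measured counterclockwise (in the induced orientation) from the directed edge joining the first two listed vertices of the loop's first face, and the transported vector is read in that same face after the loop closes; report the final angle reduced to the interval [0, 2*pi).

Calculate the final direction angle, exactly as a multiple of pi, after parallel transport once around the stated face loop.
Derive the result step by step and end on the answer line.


enclosed vertex P4: corner angles sum to (17/6)*pi, defect = 2*pi - (17/6)*pi = (-5/6)*pi
transport around the loop rotates by the sum of enclosed defects; add to the initial angle mod 2*pi
final angle = (5/6)*pi - (5/6)*pi = 0 (mod 2*pi)

Answer: final direction angle = 0


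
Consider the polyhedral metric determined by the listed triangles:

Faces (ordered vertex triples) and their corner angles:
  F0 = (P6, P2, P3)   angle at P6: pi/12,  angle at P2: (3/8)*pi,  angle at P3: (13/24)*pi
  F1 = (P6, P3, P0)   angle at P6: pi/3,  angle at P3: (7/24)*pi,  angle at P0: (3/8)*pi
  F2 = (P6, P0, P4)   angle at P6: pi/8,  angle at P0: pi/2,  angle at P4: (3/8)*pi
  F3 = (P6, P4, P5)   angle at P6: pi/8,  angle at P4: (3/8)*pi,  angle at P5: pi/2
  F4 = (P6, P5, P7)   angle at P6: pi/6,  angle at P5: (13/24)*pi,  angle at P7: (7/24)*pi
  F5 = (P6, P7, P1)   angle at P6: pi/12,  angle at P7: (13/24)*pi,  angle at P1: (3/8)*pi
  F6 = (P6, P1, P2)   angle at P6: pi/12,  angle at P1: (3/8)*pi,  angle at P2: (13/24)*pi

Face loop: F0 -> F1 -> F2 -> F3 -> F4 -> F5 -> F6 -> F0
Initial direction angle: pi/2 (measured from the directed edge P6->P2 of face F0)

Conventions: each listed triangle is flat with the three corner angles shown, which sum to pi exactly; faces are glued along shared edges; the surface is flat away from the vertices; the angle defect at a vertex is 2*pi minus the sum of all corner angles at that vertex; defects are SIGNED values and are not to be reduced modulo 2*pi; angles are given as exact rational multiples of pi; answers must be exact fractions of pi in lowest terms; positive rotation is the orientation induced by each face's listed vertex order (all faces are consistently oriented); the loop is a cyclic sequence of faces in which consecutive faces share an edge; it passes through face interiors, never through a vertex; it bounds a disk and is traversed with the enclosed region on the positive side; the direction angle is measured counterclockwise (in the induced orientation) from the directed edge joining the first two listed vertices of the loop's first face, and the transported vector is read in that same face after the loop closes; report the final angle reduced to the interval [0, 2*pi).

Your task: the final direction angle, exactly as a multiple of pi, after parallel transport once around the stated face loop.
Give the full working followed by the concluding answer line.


enclosed vertex P6: corner angles sum to pi, defect = 2*pi - pi = pi
the rotation equals the total enclosed defect, so the final angle is initial + defects (mod 2*pi)
final angle = pi/2 + pi = (3/2)*pi (mod 2*pi)

Answer: final direction angle = (3/2)*pi


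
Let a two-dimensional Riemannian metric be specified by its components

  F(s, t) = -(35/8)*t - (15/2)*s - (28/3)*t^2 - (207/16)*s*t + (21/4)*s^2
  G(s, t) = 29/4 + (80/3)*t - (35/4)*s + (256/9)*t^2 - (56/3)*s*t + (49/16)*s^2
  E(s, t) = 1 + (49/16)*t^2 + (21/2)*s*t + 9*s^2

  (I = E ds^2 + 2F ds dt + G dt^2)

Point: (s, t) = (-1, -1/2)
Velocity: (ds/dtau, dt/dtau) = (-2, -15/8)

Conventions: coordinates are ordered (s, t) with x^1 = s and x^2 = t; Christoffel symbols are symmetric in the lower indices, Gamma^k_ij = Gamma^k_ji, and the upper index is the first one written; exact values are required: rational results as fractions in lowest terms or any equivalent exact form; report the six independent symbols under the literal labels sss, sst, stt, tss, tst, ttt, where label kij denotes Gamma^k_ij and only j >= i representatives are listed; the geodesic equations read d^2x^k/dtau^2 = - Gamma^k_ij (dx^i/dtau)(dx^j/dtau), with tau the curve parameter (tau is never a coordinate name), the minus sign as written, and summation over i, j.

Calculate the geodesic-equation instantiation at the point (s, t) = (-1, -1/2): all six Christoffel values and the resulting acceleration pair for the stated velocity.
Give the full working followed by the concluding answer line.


E = 1025/64, F = 589/96, G = 505/144 at the point
E_s = -93/4, E_t = -217/16, F_s = -369/32, F_t = 859/48, G_s = -133/24, G_t = 152/9
EG - F^2 = 10669/576;  g^inv = (576/10669) * [[505/144, -589/96], [-589/96, 1025/64]]
first-kind symbols [ij,l] = (1/2)(d_i g_jl + d_j g_il - d_l g_ij): [ss,s] = E_s/2 = -93/8, [ss,t] = F_s - E_t/2 = -19/4, [st,s] = E_t/2 = -217/32, [st,t] = G_s/2 = -133/48, [tt,s] = F_t - G_s/2 = 62/3, [tt,t] = G_t/2 = 76/9
Gamma^s_ij = (G*[ij,s] - F*[ij,t])/(EG - F^2), Gamma^t_ij = (E*[ij,t] - F*[ij,s])/(EG - F^2)
Gamma_sss = -6696/10669, Gamma_sst = -3906/10669, Gamma_stt = 11904/10669, Gamma_tss = -2736/10669, Gamma_tst = -1596/10669, Gamma_ttt = 4864/10669
d^2s/dtau^2 = -(Gamma_sss*(-2)^2 + 2*Gamma_sst*(-2)*(-15/8) + Gamma_stt*(-15/8)^2) = 14229/10669
d^2t/dtau^2 = -(Gamma_tss*(-2)^2 + 2*Gamma_tst*(-2)*(-15/8) + Gamma_ttt*(-15/8)^2) = 5814/10669

Answer: Gamma_sss = -6696/10669, Gamma_sst = -3906/10669, Gamma_stt = 11904/10669, Gamma_tss = -2736/10669, Gamma_tst = -1596/10669, Gamma_ttt = 4864/10669; accelerations (d^2s/dtau^2, d^2t/dtau^2) = (14229/10669, 5814/10669)


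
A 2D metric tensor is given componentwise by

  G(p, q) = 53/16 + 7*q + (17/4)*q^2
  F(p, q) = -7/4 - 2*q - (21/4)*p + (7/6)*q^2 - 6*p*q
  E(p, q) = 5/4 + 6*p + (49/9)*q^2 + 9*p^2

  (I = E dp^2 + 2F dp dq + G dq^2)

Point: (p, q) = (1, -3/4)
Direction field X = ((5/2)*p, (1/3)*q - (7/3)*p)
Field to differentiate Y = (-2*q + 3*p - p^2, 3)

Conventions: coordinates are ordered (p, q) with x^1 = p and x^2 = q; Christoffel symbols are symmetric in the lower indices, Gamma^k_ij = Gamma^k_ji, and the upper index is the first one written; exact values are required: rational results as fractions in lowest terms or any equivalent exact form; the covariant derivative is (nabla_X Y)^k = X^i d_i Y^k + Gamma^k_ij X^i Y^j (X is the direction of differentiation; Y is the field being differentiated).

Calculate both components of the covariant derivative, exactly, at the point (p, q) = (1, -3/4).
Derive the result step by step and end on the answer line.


E = 309/16, F = -11/32, G = 29/64 at the point
E_p = 24, E_q = -49/6, F_p = -3/4, F_q = -39/4, G_p = 0, G_q = 5/8
EG - F^2 = 1105/128;  g^inv = (128/1105) * [[29/64, 11/32], [11/32, 309/16]]
first-kind symbols [ij,l] = (1/2)(d_i g_jl + d_j g_il - d_l g_ij): [pp,p] = E_p/2 = 12, [pp,q] = F_p - E_q/2 = 10/3, [pq,p] = E_q/2 = -49/12, [pq,q] = G_p/2 = 0, [qq,p] = F_q - G_p/2 = -39/4, [qq,q] = G_q/2 = 5/16
Gamma^p_ij = (G*[ij,p] - F*[ij,q])/(EG - F^2), Gamma^q_ij = (E*[ij,q] - F*[ij,p])/(EG - F^2)
Gamma_ppp = 2528/3315, Gamma_ppq = -1421/6630, Gamma_pqq = -2207/4420, Gamma_qpp = 8768/1105, Gamma_qpq = -539/3315, Gamma_qqq = 687/2210
X = (5/2, -31/12), Y = (7/2, 3) at the point

Answer: (nabla_X Y)^p = 17353/936, (nabla_X Y)^q = 31483/468


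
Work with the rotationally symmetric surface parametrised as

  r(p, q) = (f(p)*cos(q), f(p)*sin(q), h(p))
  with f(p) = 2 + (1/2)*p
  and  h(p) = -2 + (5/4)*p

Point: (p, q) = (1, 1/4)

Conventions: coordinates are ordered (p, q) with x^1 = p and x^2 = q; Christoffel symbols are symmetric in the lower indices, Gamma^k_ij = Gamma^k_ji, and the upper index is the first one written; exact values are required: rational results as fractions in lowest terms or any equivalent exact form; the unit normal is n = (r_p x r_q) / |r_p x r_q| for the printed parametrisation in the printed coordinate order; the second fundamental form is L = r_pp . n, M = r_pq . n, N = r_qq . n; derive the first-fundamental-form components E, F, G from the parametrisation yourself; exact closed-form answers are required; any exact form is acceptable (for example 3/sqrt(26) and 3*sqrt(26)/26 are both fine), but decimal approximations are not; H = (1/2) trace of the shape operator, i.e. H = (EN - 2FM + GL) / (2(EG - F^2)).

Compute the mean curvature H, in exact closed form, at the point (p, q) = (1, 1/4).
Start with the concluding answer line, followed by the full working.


Answer: H = sqrt(29)/29

f = 5/2, f' = 1/2, f'' = 0, h' = 5/4, h'' = 0
E = 29/16, F = 0, G = 25/4; answer radicand W^2 = 29/16
unnormalised second-form numerators: l = 0, m = 0, n = 25/8; L = l/sqrt(29/16), and similarly M = m/sqrt(W^2), N = n/sqrt(W^2)
H = (E*n - 2*F*m + G*l) / (2*(EG - F^2)*sqrt(W^2)); E*n - 2*F*m + G*l = 725/128, EG - F^2 = 725/64, so H = (1/4)/sqrt(29/16)


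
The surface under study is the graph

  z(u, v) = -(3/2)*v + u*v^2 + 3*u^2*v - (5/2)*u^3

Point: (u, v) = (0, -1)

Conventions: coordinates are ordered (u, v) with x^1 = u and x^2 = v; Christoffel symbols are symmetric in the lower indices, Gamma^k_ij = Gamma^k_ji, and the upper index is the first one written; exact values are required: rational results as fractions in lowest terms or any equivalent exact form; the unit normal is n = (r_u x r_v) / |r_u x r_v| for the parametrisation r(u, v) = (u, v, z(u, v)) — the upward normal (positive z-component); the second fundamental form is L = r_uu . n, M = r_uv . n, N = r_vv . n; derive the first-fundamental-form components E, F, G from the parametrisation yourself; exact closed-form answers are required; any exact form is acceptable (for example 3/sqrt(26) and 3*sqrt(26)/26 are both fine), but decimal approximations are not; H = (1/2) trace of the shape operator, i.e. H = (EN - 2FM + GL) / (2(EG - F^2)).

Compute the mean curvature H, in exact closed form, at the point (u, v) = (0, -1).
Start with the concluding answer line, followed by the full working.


Answer: H = -6*sqrt(17)/17

z_u = 1, z_v = -3/2, z_uu = -6, z_uv = -2, z_vv = 0
E = 2, F = -3/2, G = 13/4; answer radicand W^2 = 17/4
unnormalised second-form numerators: l = -6, m = -2, n = 0; L = l/sqrt(17/4), and similarly M = m/sqrt(W^2), N = n/sqrt(W^2)
H = (E*n - 2*F*m + G*l) / (2*(EG - F^2)*sqrt(W^2)); E*n - 2*F*m + G*l = -51/2, EG - F^2 = 17/4, so H = (-3)/sqrt(17/4)


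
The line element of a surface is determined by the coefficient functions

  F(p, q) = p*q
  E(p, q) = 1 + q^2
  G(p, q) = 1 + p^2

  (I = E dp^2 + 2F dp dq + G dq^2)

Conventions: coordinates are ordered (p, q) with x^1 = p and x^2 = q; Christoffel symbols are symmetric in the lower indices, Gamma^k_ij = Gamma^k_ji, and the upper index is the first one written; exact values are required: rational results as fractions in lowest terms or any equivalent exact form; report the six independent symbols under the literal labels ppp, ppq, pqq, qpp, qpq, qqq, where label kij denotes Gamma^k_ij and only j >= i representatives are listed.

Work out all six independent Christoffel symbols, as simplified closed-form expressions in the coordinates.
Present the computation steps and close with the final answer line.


E = 1 + q^2; F = p*q; G = 1 + p^2
Gamma^k_ij = (1/2) g^{kl} (d_i g_jl + d_j g_il - d_l g_ij), with g^inv = (1/(EG-F^2)) [[G, -F], [-F, E]]
first partials: E_p = 0, E_q = 2*q, F_p = q, F_q = p, G_p = 2*p, G_q = 0
D = EG - F^2 = 1 + q^2 + p^2
expanded: Gamma^p_pp = (G E_p - 2F F_p + F E_q)/(2D), Gamma^p_pq = (G E_q - F G_p)/(2D), Gamma^p_qq = (2G F_q - G G_p - F G_q)/(2D), Gamma^q_pp = (2E F_p - E E_q - F E_p)/(2D), Gamma^q_pq = (E G_p - F E_q)/(2D), Gamma^q_qq = (E G_q - 2F F_q + F G_p)/(2D); substitute and cancel common factors

Answer: Gamma_ppp = 0, Gamma_ppq = q/(p^2 + q^2 + 1), Gamma_pqq = 0, Gamma_qpp = 0, Gamma_qpq = p/(p^2 + q^2 + 1), Gamma_qqq = 0


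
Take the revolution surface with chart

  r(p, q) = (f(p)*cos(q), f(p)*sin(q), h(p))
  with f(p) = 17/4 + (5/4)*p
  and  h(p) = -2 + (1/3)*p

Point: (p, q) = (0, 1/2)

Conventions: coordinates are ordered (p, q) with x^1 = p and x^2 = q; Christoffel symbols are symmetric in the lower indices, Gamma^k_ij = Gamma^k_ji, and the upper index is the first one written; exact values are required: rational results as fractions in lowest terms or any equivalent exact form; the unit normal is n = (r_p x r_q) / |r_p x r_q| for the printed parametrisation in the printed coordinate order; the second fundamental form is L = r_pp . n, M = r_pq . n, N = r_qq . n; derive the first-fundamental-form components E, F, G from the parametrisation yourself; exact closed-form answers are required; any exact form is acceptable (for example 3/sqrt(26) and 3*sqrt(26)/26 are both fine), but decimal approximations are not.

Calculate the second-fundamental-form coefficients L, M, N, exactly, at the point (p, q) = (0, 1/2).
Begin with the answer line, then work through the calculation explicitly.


Answer: L = 0, M = 0, N = 17*sqrt(241)/241

f = 17/4, f' = 5/4, f'' = 0, h' = 1/3, h'' = 0
E = 241/144, F = 0, G = 289/16; answer radicand W^2 = 241/144
unnormalised second-form numerators: l = 0, m = 0, n = 17/12; L = l/sqrt(241/144), and similarly M = m/sqrt(W^2), N = n/sqrt(W^2)


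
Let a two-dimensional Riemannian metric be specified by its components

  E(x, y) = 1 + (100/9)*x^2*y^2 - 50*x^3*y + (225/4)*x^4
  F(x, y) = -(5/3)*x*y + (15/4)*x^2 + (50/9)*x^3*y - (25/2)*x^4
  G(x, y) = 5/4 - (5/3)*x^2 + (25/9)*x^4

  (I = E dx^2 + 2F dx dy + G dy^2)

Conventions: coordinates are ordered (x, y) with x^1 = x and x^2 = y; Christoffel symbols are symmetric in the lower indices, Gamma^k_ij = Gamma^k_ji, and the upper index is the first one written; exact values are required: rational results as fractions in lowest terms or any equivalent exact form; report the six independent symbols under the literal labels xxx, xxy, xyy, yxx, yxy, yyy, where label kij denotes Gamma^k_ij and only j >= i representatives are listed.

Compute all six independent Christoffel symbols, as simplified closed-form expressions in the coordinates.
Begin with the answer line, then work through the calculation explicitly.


Answer: Gamma_xxx = (810*x^3 - 540*x^2*y + 80*x*y^2)/(425*x^4 - 360*x^3*y + 80*x^2*y^2 - 12*x^2 + 9), Gamma_xxy = (-180*x^3 + 80*x^2*y)/(425*x^4 - 360*x^3*y + 80*x^2*y^2 - 12*x^2 + 9), Gamma_xyy = 0, Gamma_yxx = (-180*x^3 + 40*x^2*y + 54*x - 12*y)/(425*x^4 - 360*x^3*y + 80*x^2*y^2 - 12*x^2 + 9), Gamma_yxy = (40*x^3 - 12*x)/(425*x^4 - 360*x^3*y + 80*x^2*y^2 - 12*x^2 + 9), Gamma_yyy = 0

E = 1 + (100/9)*x^2*y^2 - 50*x^3*y + (225/4)*x^4; F = -(5/3)*x*y + (15/4)*x^2 + (50/9)*x^3*y - (25/2)*x^4; G = 5/4 - (5/3)*x^2 + (25/9)*x^4
Gamma^k_ij = (1/2) g^{kl} (d_i g_jl + d_j g_il - d_l g_ij), with g^inv = (1/(EG-F^2)) [[G, -F], [-F, E]]
first partials: E_x = (200/9)*x*y^2 - 150*x^2*y + 225*x^3, E_y = (200/9)*x^2*y - 50*x^3, F_x = -(5/3)*y + (15/2)*x + (50/3)*x^2*y - 50*x^3, F_y = -(5/3)*x + (50/9)*x^3, G_x = -(10/3)*x + (100/9)*x^3, G_y = 0
D = EG - F^2 = 5/4 - (5/3)*x^2 + (100/9)*x^2*y^2 - 50*x^3*y + (2125/36)*x^4
expanded: Gamma^x_xx = (G E_x - 2F F_x + F E_y)/(2D), Gamma^x_xy = (G E_y - F G_x)/(2D), Gamma^x_yy = (2G F_y - G G_x - F G_y)/(2D), Gamma^y_xx = (2E F_x - E E_y - F E_x)/(2D), Gamma^y_xy = (E G_x - F E_y)/(2D), Gamma^y_yy = (E G_y - 2F F_y + F G_x)/(2D); substitute and cancel common factors


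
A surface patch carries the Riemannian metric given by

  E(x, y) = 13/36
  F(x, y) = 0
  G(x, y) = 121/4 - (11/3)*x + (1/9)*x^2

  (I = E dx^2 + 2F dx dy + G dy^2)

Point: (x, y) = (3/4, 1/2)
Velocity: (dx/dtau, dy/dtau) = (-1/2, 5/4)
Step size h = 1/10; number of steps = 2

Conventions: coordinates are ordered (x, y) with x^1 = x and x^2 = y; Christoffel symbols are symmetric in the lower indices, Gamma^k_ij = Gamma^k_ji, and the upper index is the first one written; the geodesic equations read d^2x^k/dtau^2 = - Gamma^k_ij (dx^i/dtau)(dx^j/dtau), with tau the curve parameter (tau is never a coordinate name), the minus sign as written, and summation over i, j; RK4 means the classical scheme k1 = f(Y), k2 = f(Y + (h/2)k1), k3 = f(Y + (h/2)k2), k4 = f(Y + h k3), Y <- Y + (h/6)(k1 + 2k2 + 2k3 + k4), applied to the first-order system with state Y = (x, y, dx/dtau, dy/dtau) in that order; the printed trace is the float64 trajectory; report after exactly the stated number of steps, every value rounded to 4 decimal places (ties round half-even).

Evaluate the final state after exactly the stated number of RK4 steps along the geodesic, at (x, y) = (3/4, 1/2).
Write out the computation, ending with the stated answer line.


f(Y) = (dx/dtau, dy/dtau, -Gamma^x_ij Y'^i Y'^j, -Gamma^y_ij Y'^i Y'^j) with the Gammas evaluated at the stage position; h = 0.100000; intermediate values shown to 6 dp
step 0: x = 0.7500, y = 0.5000, dx/dtau = -0.5000, dy/dtau = 1.2500
step 1:
  k1: at (x, y) = (0.750000, 0.500000), (dx/dtau, dy/dtau) = (-0.500000, 1.250000); Gamma_xxx = 0.000000, Gamma_xxy = 0.000000, Gamma_xyy = 4.846154, Gamma_yxx = 0.000000, Gamma_yxy = -0.063492, Gamma_yyy = 0.000000; k1 = (-0.500000, 1.250000, -7.572115, -0.079365)
  k2: at (x, y) = (0.725000, 0.562500), (dx/dtau, dy/dtau) = (-0.878606, 1.246032); Gamma_xxx = 0.000000, Gamma_xxy = 0.000000, Gamma_xyy = 4.853846, Gamma_yxx = 0.000000, Gamma_yxy = -0.063391, Gamma_yyy = 0.000000; k2 = (-0.878606, 1.246032, -7.536058, -0.138798)
  k3: at (x, y) = (0.706070, 0.562302), (dx/dtau, dy/dtau) = (-0.876803, 1.243060); Gamma_xxx = 0.000000, Gamma_xxy = 0.000000, Gamma_xyy = 4.859671, Gamma_yxx = 0.000000, Gamma_yxy = -0.063315, Gamma_yyy = 0.000000; k3 = (-0.876803, 1.243060, -7.509156, -0.138017)
  k4: at (x, y) = (0.662320, 0.624306), (dx/dtau, dy/dtau) = (-1.250916, 1.236198); Gamma_xxx = 0.000000, Gamma_xxy = 0.000000, Gamma_xyy = 4.873132, Gamma_yxx = 0.000000, Gamma_yxy = -0.063141, Gamma_yyy = 0.000000; k4 = (-1.250916, 1.236198, -7.447053, -0.195279)
  Y <- Y + (h/6)(k1 + 2k2 + 2k3 + k4): x = 0.6623, y = 0.6244, dx/dtau = -1.2518, dy/dtau = 1.2362
step 2:
  k1: at (x, y) = (0.662304, 0.624406), (dx/dtau, dy/dtau) = (-1.251827, 1.236195); Gamma_xxx = 0.000000, Gamma_xxy = 0.000000, Gamma_xyy = 4.873137, Gamma_yxx = 0.000000, Gamma_yxy = -0.063140, Gamma_yyy = 0.000000; k1 = (-1.251827, 1.236195, -7.447026, -0.195420)
  k2: at (x, y) = (0.599713, 0.686216), (dx/dtau, dy/dtau) = (-1.624178, 1.226424); Gamma_xxx = 0.000000, Gamma_xxy = 0.000000, Gamma_xyy = 4.892396, Gamma_yxx = 0.000000, Gamma_yxy = -0.062892, Gamma_yyy = 0.000000; k2 = (-1.624178, 1.226424, -7.358735, -0.250553)
  k3: at (x, y) = (0.581096, 0.685728), (dx/dtau, dy/dtau) = (-1.619763, 1.223668); Gamma_xxx = 0.000000, Gamma_xxy = 0.000000, Gamma_xyy = 4.898124, Gamma_yxx = 0.000000, Gamma_yxy = -0.062818, Gamma_yyy = 0.000000; k3 = (-1.619763, 1.223668, -7.334269, -0.249019)
  k4: at (x, y) = (0.500328, 0.746773), (dx/dtau, dy/dtau) = (-1.985254, 1.211294); Gamma_xxx = 0.000000, Gamma_xxy = 0.000000, Gamma_xyy = 4.922976, Gamma_yxx = 0.000000, Gamma_yxy = -0.062501, Gamma_yyy = 0.000000; k4 = (-1.985254, 1.211294, -7.223148, -0.300597)
  Y <- Y + (h/6)(k1 + 2k2 + 2k3 + k4): x = 0.5002, y = 0.7469, dx/dtau = -1.9861, dy/dtau = 1.2113

Answer: x = 0.5002, y = 0.7469, dx/dtau = -1.9861, dy/dtau = 1.2113


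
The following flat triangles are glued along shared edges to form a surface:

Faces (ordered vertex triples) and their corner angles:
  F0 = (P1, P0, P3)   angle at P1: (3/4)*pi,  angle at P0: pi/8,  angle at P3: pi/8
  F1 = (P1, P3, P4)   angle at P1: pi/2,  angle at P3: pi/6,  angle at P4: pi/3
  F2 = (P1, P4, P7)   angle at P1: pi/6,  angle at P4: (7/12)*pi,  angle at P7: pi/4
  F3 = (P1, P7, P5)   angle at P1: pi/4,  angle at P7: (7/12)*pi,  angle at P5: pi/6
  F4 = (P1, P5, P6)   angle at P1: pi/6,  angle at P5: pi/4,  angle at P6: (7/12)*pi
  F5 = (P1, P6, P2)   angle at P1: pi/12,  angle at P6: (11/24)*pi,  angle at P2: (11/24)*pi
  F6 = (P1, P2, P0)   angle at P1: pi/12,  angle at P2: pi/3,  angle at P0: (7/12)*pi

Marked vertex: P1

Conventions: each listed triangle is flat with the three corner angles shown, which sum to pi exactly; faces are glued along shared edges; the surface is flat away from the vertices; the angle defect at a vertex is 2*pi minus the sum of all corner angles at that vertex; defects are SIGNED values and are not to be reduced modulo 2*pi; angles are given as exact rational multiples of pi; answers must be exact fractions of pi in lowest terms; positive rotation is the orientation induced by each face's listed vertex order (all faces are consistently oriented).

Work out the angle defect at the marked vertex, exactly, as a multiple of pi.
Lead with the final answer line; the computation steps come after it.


Answer: defect(P1) = 0

Sum of corner angles at P1: 2*pi
defect = 2*pi - 2*pi


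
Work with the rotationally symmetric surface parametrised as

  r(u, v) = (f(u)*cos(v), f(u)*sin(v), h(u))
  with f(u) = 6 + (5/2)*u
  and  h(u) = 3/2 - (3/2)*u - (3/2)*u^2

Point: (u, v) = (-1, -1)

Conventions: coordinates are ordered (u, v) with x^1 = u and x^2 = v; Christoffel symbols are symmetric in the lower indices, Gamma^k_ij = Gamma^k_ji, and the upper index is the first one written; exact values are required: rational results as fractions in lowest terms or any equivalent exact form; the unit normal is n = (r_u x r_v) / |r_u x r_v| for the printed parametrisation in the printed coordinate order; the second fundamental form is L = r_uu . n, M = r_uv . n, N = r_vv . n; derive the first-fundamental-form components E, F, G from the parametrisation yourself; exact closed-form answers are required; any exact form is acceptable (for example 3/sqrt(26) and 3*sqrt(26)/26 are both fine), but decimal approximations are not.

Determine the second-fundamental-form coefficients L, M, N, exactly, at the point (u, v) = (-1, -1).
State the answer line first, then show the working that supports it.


Answer: L = -15*sqrt(34)/34, M = 0, N = 21*sqrt(34)/68

f = 7/2, f' = 5/2, f'' = 0, h' = 3/2, h'' = -3
E = 17/2, F = 0, G = 49/4; answer radicand W^2 = 17/2
unnormalised second-form numerators: l = -15/2, m = 0, n = 21/4; L = l/sqrt(17/2), and similarly M = m/sqrt(W^2), N = n/sqrt(W^2)


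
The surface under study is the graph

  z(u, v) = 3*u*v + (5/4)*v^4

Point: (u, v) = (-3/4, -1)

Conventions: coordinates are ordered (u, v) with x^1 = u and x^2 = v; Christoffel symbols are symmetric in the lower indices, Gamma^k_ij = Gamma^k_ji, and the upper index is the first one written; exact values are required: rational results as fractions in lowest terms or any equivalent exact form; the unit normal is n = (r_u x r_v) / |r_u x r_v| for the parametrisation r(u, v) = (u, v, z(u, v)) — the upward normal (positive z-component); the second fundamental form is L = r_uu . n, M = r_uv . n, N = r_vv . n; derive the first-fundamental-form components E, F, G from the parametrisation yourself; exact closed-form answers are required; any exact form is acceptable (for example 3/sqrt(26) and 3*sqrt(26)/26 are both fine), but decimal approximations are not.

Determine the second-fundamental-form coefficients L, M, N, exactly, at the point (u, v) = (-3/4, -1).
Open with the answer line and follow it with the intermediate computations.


Answer: L = 0, M = 12*sqrt(1001)/1001, N = 60*sqrt(1001)/1001

z_u = -3, z_v = -29/4, z_uu = 0, z_uv = 3, z_vv = 15
E = 10, F = 87/4, G = 857/16; answer radicand W^2 = 1001/16
unnormalised second-form numerators: l = 0, m = 3, n = 15; L = l/sqrt(1001/16), and similarly M = m/sqrt(W^2), N = n/sqrt(W^2)


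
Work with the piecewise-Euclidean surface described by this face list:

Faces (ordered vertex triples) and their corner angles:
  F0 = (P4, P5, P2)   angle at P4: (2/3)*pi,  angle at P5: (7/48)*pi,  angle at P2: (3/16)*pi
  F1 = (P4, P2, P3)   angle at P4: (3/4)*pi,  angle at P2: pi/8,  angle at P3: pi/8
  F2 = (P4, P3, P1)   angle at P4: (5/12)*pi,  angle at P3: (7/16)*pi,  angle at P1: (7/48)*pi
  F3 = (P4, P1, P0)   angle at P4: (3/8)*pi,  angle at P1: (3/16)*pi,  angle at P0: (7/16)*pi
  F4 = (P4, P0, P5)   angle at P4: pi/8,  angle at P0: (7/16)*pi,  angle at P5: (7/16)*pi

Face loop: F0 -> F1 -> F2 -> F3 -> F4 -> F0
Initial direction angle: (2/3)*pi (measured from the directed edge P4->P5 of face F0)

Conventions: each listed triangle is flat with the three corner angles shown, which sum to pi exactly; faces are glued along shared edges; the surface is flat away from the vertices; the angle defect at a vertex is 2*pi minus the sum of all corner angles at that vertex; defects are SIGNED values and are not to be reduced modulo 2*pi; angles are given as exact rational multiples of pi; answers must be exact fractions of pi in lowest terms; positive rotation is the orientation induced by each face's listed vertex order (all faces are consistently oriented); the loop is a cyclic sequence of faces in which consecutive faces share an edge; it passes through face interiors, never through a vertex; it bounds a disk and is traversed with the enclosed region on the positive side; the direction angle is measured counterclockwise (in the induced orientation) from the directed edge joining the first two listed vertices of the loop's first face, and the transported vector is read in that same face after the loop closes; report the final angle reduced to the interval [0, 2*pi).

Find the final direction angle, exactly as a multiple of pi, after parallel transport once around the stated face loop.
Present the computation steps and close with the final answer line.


enclosed vertex P4: corner angles sum to (7/3)*pi, defect = 2*pi - (7/3)*pi = -pi/3
summing the enclosed defects onto the initial angle, mod 2*pi in the induced orientation:
final angle = (2/3)*pi - pi/3 = pi/3 (mod 2*pi)

Answer: final direction angle = pi/3


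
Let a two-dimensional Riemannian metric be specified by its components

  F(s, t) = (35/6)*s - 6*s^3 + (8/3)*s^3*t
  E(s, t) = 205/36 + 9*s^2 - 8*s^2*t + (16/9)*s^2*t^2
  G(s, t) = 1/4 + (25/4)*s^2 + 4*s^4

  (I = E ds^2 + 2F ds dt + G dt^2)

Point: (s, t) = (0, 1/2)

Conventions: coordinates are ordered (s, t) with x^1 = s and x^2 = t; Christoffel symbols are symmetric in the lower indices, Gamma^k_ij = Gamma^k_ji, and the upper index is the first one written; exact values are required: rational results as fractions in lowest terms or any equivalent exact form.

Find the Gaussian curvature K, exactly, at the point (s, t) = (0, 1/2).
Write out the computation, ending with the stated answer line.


E = 205/36, F = 0, G = 1/4, EG - F^2 = 205/144 at the point
E_s = 0, E_t = 0, F_s = 35/6, F_t = 0, G_s = 0, G_t = 0
E_tt = 0, F_st = 0, G_ss = 25/2
K follows from Brioschi's formula, (det M1 - det M2)/(EG - F^2)^2.
M1 = [[-E_tt/2 + F_st - G_ss/2, E_s/2, F_s - E_t/2], [F_t - G_s/2, E, F], [G_t/2, F, G]] = [[-25/4, 0, 35/6], [0, 205/36, 0], [0, 0, 1/4]]; det M1 = -5125/576
M2 = [[0, E_t/2, G_s/2], [E_t/2, E, F], [G_s/2, F, G]] = [[0, 0, 0], [0, 205/36, 0], [0, 0, 1/4]]; det M2 = 0
det M1 - det M2 = -5125/576; K = -5125/576 / (205/144)^2 = -180/41

Answer: K = -180/41


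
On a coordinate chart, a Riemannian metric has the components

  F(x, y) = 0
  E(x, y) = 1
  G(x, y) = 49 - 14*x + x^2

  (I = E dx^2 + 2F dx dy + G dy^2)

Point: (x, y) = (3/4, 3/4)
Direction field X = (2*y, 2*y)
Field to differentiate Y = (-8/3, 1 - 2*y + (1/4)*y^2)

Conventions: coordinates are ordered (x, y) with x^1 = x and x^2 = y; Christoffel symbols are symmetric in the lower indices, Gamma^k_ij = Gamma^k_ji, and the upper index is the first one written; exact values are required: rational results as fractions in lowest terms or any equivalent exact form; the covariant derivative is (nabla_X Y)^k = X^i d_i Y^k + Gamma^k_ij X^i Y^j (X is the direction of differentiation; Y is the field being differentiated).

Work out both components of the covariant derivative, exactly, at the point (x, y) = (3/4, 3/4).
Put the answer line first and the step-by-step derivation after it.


Answer: (nabla_X Y)^x = -1725/512, (nabla_X Y)^y = -1369/800

E = 1, F = 0, G = 625/16 at the point
E_x = 0, E_y = 0, F_x = 0, F_y = 0, G_x = -25/2, G_y = 0
EG - F^2 = 625/16;  g^inv = (16/625) * [[625/16, 0], [0, 1]]
first-kind symbols [ij,l] = (1/2)(d_i g_jl + d_j g_il - d_l g_ij): [xx,x] = E_x/2 = 0, [xx,y] = F_x - E_y/2 = 0, [xy,x] = E_y/2 = 0, [xy,y] = G_x/2 = -25/4, [yy,x] = F_y - G_x/2 = 25/4, [yy,y] = G_y/2 = 0
Gamma^x_ij = (G*[ij,x] - F*[ij,y])/(EG - F^2), Gamma^y_ij = (E*[ij,y] - F*[ij,x])/(EG - F^2)
Gamma_xxx = 0, Gamma_xxy = 0, Gamma_xyy = 25/4, Gamma_yxx = 0, Gamma_yxy = -4/25, Gamma_yyy = 0
X = (3/2, 3/2), Y = (-8/3, -23/64) at the point


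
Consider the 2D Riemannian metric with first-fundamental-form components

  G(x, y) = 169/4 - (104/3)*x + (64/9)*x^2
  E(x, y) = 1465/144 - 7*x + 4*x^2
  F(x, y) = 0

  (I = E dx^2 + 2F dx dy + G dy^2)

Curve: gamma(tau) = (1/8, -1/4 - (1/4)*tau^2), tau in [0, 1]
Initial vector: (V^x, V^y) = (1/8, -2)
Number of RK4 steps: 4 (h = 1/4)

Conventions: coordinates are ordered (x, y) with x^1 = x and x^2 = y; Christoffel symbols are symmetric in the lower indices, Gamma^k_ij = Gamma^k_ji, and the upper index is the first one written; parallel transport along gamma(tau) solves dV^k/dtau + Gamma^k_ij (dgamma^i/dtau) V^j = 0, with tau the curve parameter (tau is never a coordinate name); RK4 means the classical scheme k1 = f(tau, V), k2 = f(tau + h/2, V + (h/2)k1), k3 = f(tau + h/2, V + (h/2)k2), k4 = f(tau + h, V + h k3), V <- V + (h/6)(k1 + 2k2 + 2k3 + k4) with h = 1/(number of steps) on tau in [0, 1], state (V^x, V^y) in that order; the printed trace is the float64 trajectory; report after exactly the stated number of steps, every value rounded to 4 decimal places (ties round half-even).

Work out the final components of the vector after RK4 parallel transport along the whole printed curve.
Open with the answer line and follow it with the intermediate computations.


Answer: V^x = -0.7494, V^y = -1.9661

gamma'(tau) = (0, -(1/2)*tau); f(tau, V)^k = -Gamma^k_ij(gamma(tau)) gamma'^i(tau) V^j; h = 1/4; intermediate values shown to 6 dp
curve data and Christoffel symbols at the stage parameters:
  tau = 0.000000: gamma = (0.125000, -0.250000), gamma' = (0.000000, 0.000000); Gamma_xxx = -0.320475, Gamma_xxy = 0.000000, Gamma_xyy = 1.756677, Gamma_yxx = 0.000000, Gamma_yxy = -0.432432, Gamma_yyy = 0.000000
  tau = 0.125000: gamma = (0.125000, -0.253906), gamma' = (0.000000, -0.062500); Gamma_xxx = -0.320475, Gamma_xxy = 0.000000, Gamma_xyy = 1.756677, Gamma_yxx = 0.000000, Gamma_yxy = -0.432432, Gamma_yyy = 0.000000
  tau = 0.250000: gamma = (0.125000, -0.265625), gamma' = (0.000000, -0.125000); Gamma_xxx = -0.320475, Gamma_xxy = 0.000000, Gamma_xyy = 1.756677, Gamma_yxx = 0.000000, Gamma_yxy = -0.432432, Gamma_yyy = 0.000000
  tau = 0.375000: gamma = (0.125000, -0.285156), gamma' = (0.000000, -0.187500); Gamma_xxx = -0.320475, Gamma_xxy = 0.000000, Gamma_xyy = 1.756677, Gamma_yxx = 0.000000, Gamma_yxy = -0.432432, Gamma_yyy = 0.000000
  tau = 0.500000: gamma = (0.125000, -0.312500), gamma' = (0.000000, -0.250000); Gamma_xxx = -0.320475, Gamma_xxy = 0.000000, Gamma_xyy = 1.756677, Gamma_yxx = 0.000000, Gamma_yxy = -0.432432, Gamma_yyy = 0.000000
  tau = 0.625000: gamma = (0.125000, -0.347656), gamma' = (0.000000, -0.312500); Gamma_xxx = -0.320475, Gamma_xxy = 0.000000, Gamma_xyy = 1.756677, Gamma_yxx = 0.000000, Gamma_yxy = -0.432432, Gamma_yyy = 0.000000
  tau = 0.750000: gamma = (0.125000, -0.390625), gamma' = (0.000000, -0.375000); Gamma_xxx = -0.320475, Gamma_xxy = 0.000000, Gamma_xyy = 1.756677, Gamma_yxx = 0.000000, Gamma_yxy = -0.432432, Gamma_yyy = 0.000000
  tau = 0.875000: gamma = (0.125000, -0.441406), gamma' = (0.000000, -0.437500); Gamma_xxx = -0.320475, Gamma_xxy = 0.000000, Gamma_xyy = 1.756677, Gamma_yxx = 0.000000, Gamma_yxy = -0.432432, Gamma_yyy = 0.000000
  tau = 1.000000: gamma = (0.125000, -0.500000), gamma' = (0.000000, -0.500000); Gamma_xxx = -0.320475, Gamma_xxy = 0.000000, Gamma_xyy = 1.756677, Gamma_yxx = 0.000000, Gamma_yxy = -0.432432, Gamma_yyy = 0.000000
step 0: V^x = 0.1250, V^y = -2.0000
step 1: k1 = (0.000000, 0.000000), k2 = (-0.219585, -0.003378), k3 = (-0.219631, -0.002637), k4 = (-0.439314, -0.003789); V <- V + (h/6)(k1 + 2k2 + 2k3 + k4): V^x = 0.0701, V^y = -2.0007
step 2: k1 = (-0.439314, -0.003789), k2 = (-0.659127, -0.001231), k3 = (-0.659021, 0.000997), k4 = (-0.878518, 0.010234); V <- V + (h/6)(k1 + 2k2 + 2k3 + k4): V^x = -0.0947, V^y = -2.0004
step 3: k1 = (-0.878518, 0.010234), k2 = (-1.097446, 0.027632), k3 = (-1.096252, 0.031330), k4 = (-1.312618, 0.059793); V <- V + (h/6)(k1 + 2k2 + 2k3 + k4): V^x = -0.3688, V^y = -1.9926
step 4: k1 = (-1.312619, 0.059800), k2 = (-1.525644, 0.100808), k3 = (-1.521704, 0.105846), k4 = (-1.726916, 0.161988); V <- V + (h/6)(k1 + 2k2 + 2k3 + k4): V^x = -0.7494, V^y = -1.9661
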